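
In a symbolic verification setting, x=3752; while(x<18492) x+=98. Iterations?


Step 1: x goes from 3752 toward 18492 by 98; the body runs while x<18492, so iterations = ceil((bound-start)/step)
Step 2: Distance=14740
Step 3: ceil(14740/98)=151

151


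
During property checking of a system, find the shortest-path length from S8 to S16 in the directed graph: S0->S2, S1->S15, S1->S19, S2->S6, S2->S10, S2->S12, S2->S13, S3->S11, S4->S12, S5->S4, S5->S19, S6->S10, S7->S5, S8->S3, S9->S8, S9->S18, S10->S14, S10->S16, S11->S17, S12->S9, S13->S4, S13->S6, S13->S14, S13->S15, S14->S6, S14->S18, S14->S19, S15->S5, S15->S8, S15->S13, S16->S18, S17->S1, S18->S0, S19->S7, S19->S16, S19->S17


BFS layer-by-layer from S8:
  dist 0: {S8}
  dist 1: {S3}
  dist 2: {S11}
  dist 3: {S17}
  dist 4: {S1}
  dist 5: {S15, S19}
  dist 6: {S5, S7, S13, S16}
  -> S16 reached at distance 6
Shortest path length = 6

6


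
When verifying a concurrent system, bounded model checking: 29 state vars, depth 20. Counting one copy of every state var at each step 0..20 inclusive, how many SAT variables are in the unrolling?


BMC unrolls to depth k, creating one copy of each state var for steps 0..k.
Step count = 20 + 1 = 21 (steps 0 through 20)
Vars per step = 29
Total = 29 * 21 = 609

609


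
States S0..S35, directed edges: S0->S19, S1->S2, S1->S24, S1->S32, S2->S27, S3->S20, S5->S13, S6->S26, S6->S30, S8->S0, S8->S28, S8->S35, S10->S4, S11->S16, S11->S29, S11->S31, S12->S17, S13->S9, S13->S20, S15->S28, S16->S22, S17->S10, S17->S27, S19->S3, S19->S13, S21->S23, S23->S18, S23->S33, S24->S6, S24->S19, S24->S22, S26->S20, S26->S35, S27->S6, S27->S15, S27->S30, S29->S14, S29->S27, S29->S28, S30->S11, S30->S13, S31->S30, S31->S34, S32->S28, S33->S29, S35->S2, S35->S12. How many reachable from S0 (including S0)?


BFS from S0:
  layer 0: {S0}
  layer 1: {S19}
  layer 2: {S3, S13}
  layer 3: {S9, S20}
Reachable set: {S0, S3, S9, S13, S19, S20}
Count = 6

6


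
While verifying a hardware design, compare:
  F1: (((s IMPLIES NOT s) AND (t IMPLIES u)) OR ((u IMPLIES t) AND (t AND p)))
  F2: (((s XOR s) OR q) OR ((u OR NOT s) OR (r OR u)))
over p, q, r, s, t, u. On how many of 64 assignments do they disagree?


F1 = (((s IMPLIES NOT s) AND (t IMPLIES u)) OR ((u IMPLIES t) AND (t AND p)))
F2 = (((s XOR s) OR q) OR ((u OR NOT s) OR (r OR u)))
Evaluate both on each of 64 rows (bits = p,q,r,s,t,u):
  row 0 [000000]: F1=1 F2=1 -> 0
  row 1 [000001]: F1=1 F2=1 -> 0
  row 2 [000010]: F1=0 F2=1 (differ) -> 1
  row 3 [000011]: F1=1 F2=1 -> 0
  row 4 [000100]: F1=0 F2=0 -> 0
  (every remaining row is evaluated the same way; all 64 results are listed next)
Full result column, 8 rows per line (p,q,r fixed per line; s,t,u runs 000..111 left to right):
  rows 0-7 [p,q,r=000]: 00100101  (ones: 3)
  rows 8-15 [p,q,r=001]: 00101111  (ones: 5)
  rows 16-23 [p,q,r=010]: 00101111  (ones: 5)
  rows 24-31 [p,q,r=011]: 00101111  (ones: 5)
  rows 32-39 [p,q,r=100]: 00000110  (ones: 2)
  rows 40-47 [p,q,r=101]: 00001100  (ones: 2)
  rows 48-55 [p,q,r=110]: 00001100  (ones: 2)
  rows 56-63 [p,q,r=111]: 00001100  (ones: 2)
Disagreements = 3+5+5+5+2+2+2+2 = 26

26


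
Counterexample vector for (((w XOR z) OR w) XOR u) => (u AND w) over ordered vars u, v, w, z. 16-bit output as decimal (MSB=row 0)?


F1 = (((w XOR z) OR w) XOR u)
F2 = (u AND w)
Counterexample to F1=>F2 is where F1=1 and F2=0.
Evaluate each row (bits = u,v,w,z, MSB first):
  row 0 [0000]: F1=0 F2=0 -> F1&~F2 -> 0
  row 1 [0001]: F1=1 F2=0 -> F1&~F2 -> 1
  row 2 [0010]: F1=1 F2=0 -> F1&~F2 -> 1
  row 3 [0011]: F1=1 F2=0 -> F1&~F2 -> 1
  row 4 [0100]: F1=0 F2=0 -> F1&~F2 -> 0
  row 5 [0101]: F1=1 F2=0 -> F1&~F2 -> 1
  row 6 [0110]: F1=1 F2=0 -> F1&~F2 -> 1
  row 7 [0111]: F1=1 F2=0 -> F1&~F2 -> 1
  row 8 [1000]: F1=1 F2=0 -> F1&~F2 -> 1
  row 9 [1001]: F1=0 F2=0 -> F1&~F2 -> 0
  row 10 [1010]: F1=0 F2=1 -> F1&~F2 -> 0
  row 11 [1011]: F1=0 F2=1 -> F1&~F2 -> 0
  row 12 [1100]: F1=1 F2=0 -> F1&~F2 -> 1
  row 13 [1101]: F1=0 F2=0 -> F1&~F2 -> 0
  row 14 [1110]: F1=0 F2=1 -> F1&~F2 -> 0
  row 15 [1111]: F1=0 F2=1 -> F1&~F2 -> 0
Full result column, 4 rows per line (u,v fixed per line; w,z runs 00..11 left to right):
  rows 0-3 [u,v=00]: 0111  = hex 7
  rows 4-7 [u,v=01]: 0111  = hex 7
  rows 8-11 [u,v=10]: 1000  = hex 8
  rows 12-15 [u,v=11]: 1000  = hex 8
Counterexample vector (row 0 .. row 15) = 0111011110001000
Output column grouped in 4s = 0111 0111 1000 1000 = 0x7788
Convert to decimal digit by digit (value = value*16 + digit):
  7 -> 7
  7*16 + 7 = 119
  119*16 + 8 = 1912
  1912*16 + 8 = 30600
Decimal = 30600

30600


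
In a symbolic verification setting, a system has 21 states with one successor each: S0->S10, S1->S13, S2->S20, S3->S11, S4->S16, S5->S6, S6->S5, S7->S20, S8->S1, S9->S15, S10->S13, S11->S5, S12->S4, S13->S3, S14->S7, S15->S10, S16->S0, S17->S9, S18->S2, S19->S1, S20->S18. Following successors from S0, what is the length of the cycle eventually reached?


Trace from S0 until a state repeats:
  S0 -> S10 -> S13 -> S3 -> S11 -> S5 -> S6 -> S5
S5 first seen at step 5, revisited at step 7.
Cycle length = 7 - 5 = 2

2


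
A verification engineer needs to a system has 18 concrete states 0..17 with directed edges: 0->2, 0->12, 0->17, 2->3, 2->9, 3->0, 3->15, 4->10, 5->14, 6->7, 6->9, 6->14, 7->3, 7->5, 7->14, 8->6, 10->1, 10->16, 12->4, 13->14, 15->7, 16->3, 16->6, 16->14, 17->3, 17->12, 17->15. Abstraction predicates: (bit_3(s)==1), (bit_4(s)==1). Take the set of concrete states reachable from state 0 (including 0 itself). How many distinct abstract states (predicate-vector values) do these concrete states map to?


BFS from 0:
Concrete reachable: {0, 1, 2, 3, 4, 5, 6, 7, 9, 10, 12, 14, 15, 16, 17}
Abstract via predicates (bit_3(s)==1), (bit_4(s)==1):
  (0,0) <- {0, 1, 2, 3, 4, 5, 6, 7}
  (0,1) <- {16, 17}
  (1,0) <- {9, 10, 12, 14, 15}
Distinct abstract states = 3

3


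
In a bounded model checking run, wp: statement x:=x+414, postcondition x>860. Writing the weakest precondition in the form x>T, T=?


Formula: wp(x:=E, P) = P[E/x] (substitute E for x in postcondition)
Step 1: Postcondition: x>860
Step 2: Substitute x+414 for x: x+414>860
Step 3: Solve for x: x > 860-414 = 446

446


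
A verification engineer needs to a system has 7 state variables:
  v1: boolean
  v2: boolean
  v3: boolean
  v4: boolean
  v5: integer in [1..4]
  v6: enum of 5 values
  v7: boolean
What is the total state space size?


State space = product of domain sizes of all variables.
Domain sizes:
  v1 (boolean): 2
  v2 (boolean): 2
  v3 (boolean): 2
  v4 (boolean): 2
  v5 (integer in [1..4]): 4
  v6 (enum of 5 values): 5
  v7 (boolean): 2
Product = 2 * 2 * 2 * 2 * 4 * 5 * 2 = 640

640


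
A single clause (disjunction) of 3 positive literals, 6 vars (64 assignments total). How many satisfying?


Step 1: Total=2^6=64
Step 2: Unsat when all 3 false: 2^3=8
Step 3: Sat=64-8=56

56


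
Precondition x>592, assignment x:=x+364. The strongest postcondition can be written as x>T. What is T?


Formula: sp(P, x:=E) = exists old_x. (x = E[old_x/x]) AND P[old_x/x] (old_x is the value of x before the assignment; eliminate old_x by solving x = E[old_x/x] for old_x)
Step 1: Precondition P: x>592, i.e. old_x > 592
Step 2: Assignment gives x = old_x + 364, so old_x = x - 364
Step 3: Substitute into P: x - 364 > 592
Step 4: Simplify: x > 592+364 = 956

956


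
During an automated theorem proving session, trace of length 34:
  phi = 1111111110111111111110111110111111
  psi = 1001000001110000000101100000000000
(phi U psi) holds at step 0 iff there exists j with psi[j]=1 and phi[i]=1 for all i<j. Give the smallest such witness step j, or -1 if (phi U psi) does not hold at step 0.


(phi U psi) at 0: need smallest j with psi[j]=1 and phi[i]=1 for all i in [0,j).
Scan from step 0:
  step 0: psi=1 and phi held for [0,0) -> witness found
Witness step = 0

0


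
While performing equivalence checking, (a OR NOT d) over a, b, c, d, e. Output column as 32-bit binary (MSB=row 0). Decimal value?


Formula: (a OR NOT d) over a, b, c, d, e (32 rows)
Evaluate each row (bits = a,b,c,d,e, MSB first):
  row 0 [00000]: (0 OR NOT 0) -> 1
  row 1 [00001]: (0 OR NOT 0) -> 1
  row 2 [00010]: (0 OR NOT 1) -> 0
  row 3 [00011]: (0 OR NOT 1) -> 0
  row 4 [00100]: (0 OR NOT 0) -> 1
  row 5 [00101]: (0 OR NOT 0) -> 1
  row 6 [00110]: (0 OR NOT 1) -> 0
  row 7 [00111]: (0 OR NOT 1) -> 0
  row 8 [01000]: (0 OR NOT 0) -> 1
  row 9 [01001]: (0 OR NOT 0) -> 1
  row 10 [01010]: (0 OR NOT 1) -> 0
  row 11 [01011]: (0 OR NOT 1) -> 0
  row 12 [01100]: (0 OR NOT 0) -> 1
  row 13 [01101]: (0 OR NOT 0) -> 1
  row 14 [01110]: (0 OR NOT 1) -> 0
  row 15 [01111]: (0 OR NOT 1) -> 0
  row 16 [10000]: (1 OR NOT 0) -> 1
  row 17 [10001]: (1 OR NOT 0) -> 1
  row 18 [10010]: (1 OR NOT 1) -> 1
  row 19 [10011]: (1 OR NOT 1) -> 1
  row 20 [10100]: (1 OR NOT 0) -> 1
  row 21 [10101]: (1 OR NOT 0) -> 1
  row 22 [10110]: (1 OR NOT 1) -> 1
  row 23 [10111]: (1 OR NOT 1) -> 1
  row 24 [11000]: (1 OR NOT 0) -> 1
  row 25 [11001]: (1 OR NOT 0) -> 1
  row 26 [11010]: (1 OR NOT 1) -> 1
  row 27 [11011]: (1 OR NOT 1) -> 1
  row 28 [11100]: (1 OR NOT 0) -> 1
  row 29 [11101]: (1 OR NOT 0) -> 1
  row 30 [11110]: (1 OR NOT 1) -> 1
  row 31 [11111]: (1 OR NOT 1) -> 1
Full result column, 4 rows per line (a,b,c fixed per line; d,e runs 00..11 left to right):
  rows 0-3 [a,b,c=000]: 1100  = hex C
  rows 4-7 [a,b,c=001]: 1100  = hex C
  rows 8-11 [a,b,c=010]: 1100  = hex C
  rows 12-15 [a,b,c=011]: 1100  = hex C
  rows 16-19 [a,b,c=100]: 1111  = hex F
  rows 20-23 [a,b,c=101]: 1111  = hex F
  rows 24-27 [a,b,c=110]: 1111  = hex F
  rows 28-31 [a,b,c=111]: 1111  = hex F
Output column (row 0 .. row 31) = 11001100110011001111111111111111
Output column grouped in 4s = 1100 1100 1100 1100 1111 1111 1111 1111 = 0xCCCCFFFF
Convert to decimal digit by digit (value = value*16 + digit):
  C -> 12
  12*16 + 12 (C) = 204
  204*16 + 12 (C) = 3276
  3276*16 + 12 (C) = 52428
  52428*16 + 15 (F) = 838863
  838863*16 + 15 (F) = 13421823
  13421823*16 + 15 (F) = 214749183
  214749183*16 + 15 (F) = 3435986943
Decimal = 3435986943

3435986943


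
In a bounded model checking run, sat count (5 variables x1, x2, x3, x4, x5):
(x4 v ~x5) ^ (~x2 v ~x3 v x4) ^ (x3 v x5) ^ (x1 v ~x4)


CNF with 4 clauses over 5 vars (32 assignments).
An assignment satisfies CNF iff every clause has >=1 true literal.
Check each row (bits = x1,x2,x3,x4,x5; clause T/F shown):
  row 0 [00000]: clauses=TTFT -> 0
  row 1 [00001]: clauses=FTTT -> 0
  row 2 [00010]: clauses=TTFF -> 0
  row 3 [00011]: clauses=TTTF -> 0
  row 4 [00100]: clauses=TTTT -> 1
  row 5 [00101]: clauses=FTTT -> 0
  row 6 [00110]: clauses=TTTF -> 0
  row 7 [00111]: clauses=TTTF -> 0
  row 8 [01000]: clauses=TTFT -> 0
  row 9 [01001]: clauses=FTTT -> 0
  row 10 [01010]: clauses=TTFF -> 0
  row 11 [01011]: clauses=TTTF -> 0
  row 12 [01100]: clauses=TFTT -> 0
  row 13 [01101]: clauses=FFTT -> 0
  row 14 [01110]: clauses=TTTF -> 0
  row 15 [01111]: clauses=TTTF -> 0
  row 16 [10000]: clauses=TTFT -> 0
  row 17 [10001]: clauses=FTTT -> 0
  row 18 [10010]: clauses=TTFT -> 0
  row 19 [10011]: clauses=TTTT -> 1
  row 20 [10100]: clauses=TTTT -> 1
  row 21 [10101]: clauses=FTTT -> 0
  row 22 [10110]: clauses=TTTT -> 1
  row 23 [10111]: clauses=TTTT -> 1
  row 24 [11000]: clauses=TTFT -> 0
  row 25 [11001]: clauses=FTTT -> 0
  row 26 [11010]: clauses=TTFT -> 0
  row 27 [11011]: clauses=TTTT -> 1
  row 28 [11100]: clauses=TFTT -> 0
  row 29 [11101]: clauses=FFTT -> 0
  row 30 [11110]: clauses=TTTT -> 1
  row 31 [11111]: clauses=TTTT -> 1
Full result column, 8 rows per line (x1,x2 fixed per line; x3,x4,x5 runs 000..111 left to right):
  rows 0-7 [x1,x2=00]: 00001000  (ones: 1)
  rows 8-15 [x1,x2=01]: 00000000  (ones: 0)
  rows 16-23 [x1,x2=10]: 00011011  (ones: 4)
  rows 24-31 [x1,x2=11]: 00010011  (ones: 3)
Satisfying assignments = 1+0+4+3 = 8

8


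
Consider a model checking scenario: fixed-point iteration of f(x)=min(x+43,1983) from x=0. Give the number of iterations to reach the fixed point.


Step 1: x=0, cap=1983, increment=43
Step 2: x grows by 43 each step until capped at 1983; fixed point is x=1983
Step 3: iterations = ceil(1983/43) = 47

47


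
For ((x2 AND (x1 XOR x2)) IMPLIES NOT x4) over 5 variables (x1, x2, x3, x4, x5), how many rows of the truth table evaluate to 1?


Formula: ((x2 AND (x1 XOR x2)) IMPLIES NOT x4) over 5 vars (32 rows)
Evaluate each row (x1, x2, x3, x4, x5 as bits, MSB first):
  row 0 [00000]: ((0 AND (0 XOR 0)) IMPLIES NOT 0) -> 1
  row 1 [00001]: ((0 AND (0 XOR 0)) IMPLIES NOT 0) -> 1
  row 2 [00010]: ((0 AND (0 XOR 0)) IMPLIES NOT 1) -> 1
  row 3 [00011]: ((0 AND (0 XOR 0)) IMPLIES NOT 1) -> 1
  row 4 [00100]: ((0 AND (0 XOR 0)) IMPLIES NOT 0) -> 1
  row 5 [00101]: ((0 AND (0 XOR 0)) IMPLIES NOT 0) -> 1
  row 6 [00110]: ((0 AND (0 XOR 0)) IMPLIES NOT 1) -> 1
  row 7 [00111]: ((0 AND (0 XOR 0)) IMPLIES NOT 1) -> 1
  row 8 [01000]: ((1 AND (0 XOR 1)) IMPLIES NOT 0) -> 1
  row 9 [01001]: ((1 AND (0 XOR 1)) IMPLIES NOT 0) -> 1
  row 10 [01010]: ((1 AND (0 XOR 1)) IMPLIES NOT 1) -> 0
  row 11 [01011]: ((1 AND (0 XOR 1)) IMPLIES NOT 1) -> 0
  row 12 [01100]: ((1 AND (0 XOR 1)) IMPLIES NOT 0) -> 1
  row 13 [01101]: ((1 AND (0 XOR 1)) IMPLIES NOT 0) -> 1
  row 14 [01110]: ((1 AND (0 XOR 1)) IMPLIES NOT 1) -> 0
  row 15 [01111]: ((1 AND (0 XOR 1)) IMPLIES NOT 1) -> 0
  row 16 [10000]: ((0 AND (1 XOR 0)) IMPLIES NOT 0) -> 1
  row 17 [10001]: ((0 AND (1 XOR 0)) IMPLIES NOT 0) -> 1
  row 18 [10010]: ((0 AND (1 XOR 0)) IMPLIES NOT 1) -> 1
  row 19 [10011]: ((0 AND (1 XOR 0)) IMPLIES NOT 1) -> 1
  row 20 [10100]: ((0 AND (1 XOR 0)) IMPLIES NOT 0) -> 1
  row 21 [10101]: ((0 AND (1 XOR 0)) IMPLIES NOT 0) -> 1
  row 22 [10110]: ((0 AND (1 XOR 0)) IMPLIES NOT 1) -> 1
  row 23 [10111]: ((0 AND (1 XOR 0)) IMPLIES NOT 1) -> 1
  row 24 [11000]: ((1 AND (1 XOR 1)) IMPLIES NOT 0) -> 1
  row 25 [11001]: ((1 AND (1 XOR 1)) IMPLIES NOT 0) -> 1
  row 26 [11010]: ((1 AND (1 XOR 1)) IMPLIES NOT 1) -> 1
  row 27 [11011]: ((1 AND (1 XOR 1)) IMPLIES NOT 1) -> 1
  row 28 [11100]: ((1 AND (1 XOR 1)) IMPLIES NOT 0) -> 1
  row 29 [11101]: ((1 AND (1 XOR 1)) IMPLIES NOT 0) -> 1
  row 30 [11110]: ((1 AND (1 XOR 1)) IMPLIES NOT 1) -> 1
  row 31 [11111]: ((1 AND (1 XOR 1)) IMPLIES NOT 1) -> 1
Full result column, 8 rows per line (x1,x2 fixed per line; x3,x4,x5 runs 000..111 left to right):
  rows 0-7 [x1,x2=00]: 11111111  (ones: 8)
  rows 8-15 [x1,x2=01]: 11001100  (ones: 4)
  rows 16-23 [x1,x2=10]: 11111111  (ones: 8)
  rows 24-31 [x1,x2=11]: 11111111  (ones: 8)
Count of 1-rows = 8+4+8+8 = 28

28


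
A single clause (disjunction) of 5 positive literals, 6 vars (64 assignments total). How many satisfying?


Step 1: Total=2^6=64
Step 2: Unsat when all 5 false: 2^1=2
Step 3: Sat=64-2=62

62


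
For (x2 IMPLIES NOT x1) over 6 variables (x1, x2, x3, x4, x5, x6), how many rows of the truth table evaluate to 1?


Formula: (x2 IMPLIES NOT x1) over 6 vars (64 rows)
Evaluate each row (x1, x2, x3, x4, x5, x6 as bits, MSB first):
  row 0 [000000]: (0 IMPLIES NOT 0) -> 1
  row 1 [000001]: (0 IMPLIES NOT 0) -> 1
  row 2 [000010]: (0 IMPLIES NOT 0) -> 1
  row 3 [000011]: (0 IMPLIES NOT 0) -> 1
  row 4 [000100]: (0 IMPLIES NOT 0) -> 1
  (every remaining row is evaluated the same way; all 64 results are listed next)
Full result column, 8 rows per line (x1,x2,x3 fixed per line; x4,x5,x6 runs 000..111 left to right):
  rows 0-7 [x1,x2,x3=000]: 11111111  (ones: 8)
  rows 8-15 [x1,x2,x3=001]: 11111111  (ones: 8)
  rows 16-23 [x1,x2,x3=010]: 11111111  (ones: 8)
  rows 24-31 [x1,x2,x3=011]: 11111111  (ones: 8)
  rows 32-39 [x1,x2,x3=100]: 11111111  (ones: 8)
  rows 40-47 [x1,x2,x3=101]: 11111111  (ones: 8)
  rows 48-55 [x1,x2,x3=110]: 00000000  (ones: 0)
  rows 56-63 [x1,x2,x3=111]: 00000000  (ones: 0)
Count of 1-rows = 8+8+8+8+8+8+0+0 = 48

48


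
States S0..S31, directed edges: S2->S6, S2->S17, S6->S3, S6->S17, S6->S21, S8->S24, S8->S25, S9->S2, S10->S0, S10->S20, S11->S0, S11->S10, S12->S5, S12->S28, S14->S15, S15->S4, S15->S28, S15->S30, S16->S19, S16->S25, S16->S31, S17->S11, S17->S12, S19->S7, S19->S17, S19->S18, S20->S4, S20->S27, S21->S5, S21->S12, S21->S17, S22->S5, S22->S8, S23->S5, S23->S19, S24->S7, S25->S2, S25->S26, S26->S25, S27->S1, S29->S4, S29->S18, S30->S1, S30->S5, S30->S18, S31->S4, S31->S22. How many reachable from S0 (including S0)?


BFS from S0:
  layer 0: {S0}
Reachable set: {S0}
Count = 1

1


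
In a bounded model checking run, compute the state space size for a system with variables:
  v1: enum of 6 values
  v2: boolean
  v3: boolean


State space = product of domain sizes of all variables.
Domain sizes:
  v1 (enum of 6 values): 6
  v2 (boolean): 2
  v3 (boolean): 2
Product = 6 * 2 * 2 = 24

24


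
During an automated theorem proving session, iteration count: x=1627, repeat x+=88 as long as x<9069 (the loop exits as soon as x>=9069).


Step 1: x goes from 1627 toward 9069 by 88; the body runs while x<9069, so iterations = ceil((bound-start)/step)
Step 2: Distance=7442
Step 3: ceil(7442/88)=85

85


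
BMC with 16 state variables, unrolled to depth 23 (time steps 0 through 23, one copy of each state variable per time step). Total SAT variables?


BMC unrolls to depth k, creating one copy of each state var for steps 0..k.
Step count = 23 + 1 = 24 (steps 0 through 23)
Vars per step = 16
Total = 16 * 24 = 384

384


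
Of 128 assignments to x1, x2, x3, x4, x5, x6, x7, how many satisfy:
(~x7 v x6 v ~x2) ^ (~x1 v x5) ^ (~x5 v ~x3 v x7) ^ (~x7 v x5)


CNF with 4 clauses over 7 vars (128 assignments).
An assignment satisfies CNF iff every clause has >=1 true literal.
Check each row (bits = x1,x2,x3,x4,x5,x6,x7; clause T/F shown):
  row 0 [0000000]: clauses=TTTT -> 1
  row 1 [0000001]: clauses=TTTF -> 0
  row 2 [0000010]: clauses=TTTT -> 1
  row 3 [0000011]: clauses=TTTF -> 0
  row 4 [0000100]: clauses=TTTT -> 1
  (every remaining row is evaluated the same way; all 128 results are listed next)
Full result column, 8 rows per line (x1,x2,x3,x4 fixed per line; x5,x6,x7 runs 000..111 left to right):
  rows 0-7 [x1,x2,x3,x4=0000]: 10101111  (ones: 6)
  rows 8-15 [x1,x2,x3,x4=0001]: 10101111  (ones: 6)
  rows 16-23 [x1,x2,x3,x4=0010]: 10100101  (ones: 4)
  rows 24-31 [x1,x2,x3,x4=0011]: 10100101  (ones: 4)
  rows 32-39 [x1,x2,x3,x4=0100]: 10101011  (ones: 5)
  rows 40-47 [x1,x2,x3,x4=0101]: 10101011  (ones: 5)
  rows 48-55 [x1,x2,x3,x4=0110]: 10100001  (ones: 3)
  rows 56-63 [x1,x2,x3,x4=0111]: 10100001  (ones: 3)
  rows 64-71 [x1,x2,x3,x4=1000]: 00001111  (ones: 4)
  rows 72-79 [x1,x2,x3,x4=1001]: 00001111  (ones: 4)
  rows 80-87 [x1,x2,x3,x4=1010]: 00000101  (ones: 2)
  rows 88-95 [x1,x2,x3,x4=1011]: 00000101  (ones: 2)
  rows 96-103 [x1,x2,x3,x4=1100]: 00001011  (ones: 3)
  rows 104-111 [x1,x2,x3,x4=1101]: 00001011  (ones: 3)
  rows 112-119 [x1,x2,x3,x4=1110]: 00000001  (ones: 1)
  rows 120-127 [x1,x2,x3,x4=1111]: 00000001  (ones: 1)
Satisfying assignments = 6+6+4+4+5+5+3+3+4+4+2+2+3+3+1+1 = 56

56


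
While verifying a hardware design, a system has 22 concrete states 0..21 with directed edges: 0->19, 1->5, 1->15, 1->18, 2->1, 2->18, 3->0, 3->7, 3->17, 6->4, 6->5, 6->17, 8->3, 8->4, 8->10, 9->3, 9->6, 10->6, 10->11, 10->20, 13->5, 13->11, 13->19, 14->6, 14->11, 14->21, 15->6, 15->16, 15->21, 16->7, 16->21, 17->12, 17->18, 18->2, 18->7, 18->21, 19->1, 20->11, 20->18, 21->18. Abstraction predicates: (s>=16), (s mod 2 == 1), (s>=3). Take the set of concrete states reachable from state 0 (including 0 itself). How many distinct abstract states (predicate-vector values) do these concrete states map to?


BFS from 0:
Concrete reachable: {0, 1, 2, 4, 5, 6, 7, 12, 15, 16, 17, 18, 19, 21}
Abstract via predicates (s>=16), (s mod 2 == 1), (s>=3):
  (0,0,0) <- {0, 2}
  (0,0,1) <- {4, 6, 12}
  (0,1,0) <- {1}
  (0,1,1) <- {5, 7, 15}
  (1,0,1) <- {16, 18}
  (1,1,1) <- {17, 19, 21}
Distinct abstract states = 6

6


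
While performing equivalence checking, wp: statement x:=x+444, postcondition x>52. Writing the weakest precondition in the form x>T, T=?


Formula: wp(x:=E, P) = P[E/x] (substitute E for x in postcondition)
Step 1: Postcondition: x>52
Step 2: Substitute x+444 for x: x+444>52
Step 3: Solve for x: x > 52-444 = -392

-392


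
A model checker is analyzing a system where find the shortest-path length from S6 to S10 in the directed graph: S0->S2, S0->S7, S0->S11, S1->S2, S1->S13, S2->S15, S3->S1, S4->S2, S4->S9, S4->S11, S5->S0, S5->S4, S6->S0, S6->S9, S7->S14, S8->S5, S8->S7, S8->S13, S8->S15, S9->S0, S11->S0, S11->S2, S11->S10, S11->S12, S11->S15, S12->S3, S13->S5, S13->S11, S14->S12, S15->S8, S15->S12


BFS layer-by-layer from S6:
  dist 0: {S6}
  dist 1: {S0, S9}
  dist 2: {S2, S7, S11}
  dist 3: {S10, S12, S14, S15}
  -> S10 reached at distance 3
Shortest path length = 3

3


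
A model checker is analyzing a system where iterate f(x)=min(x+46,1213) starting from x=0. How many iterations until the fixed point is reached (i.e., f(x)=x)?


Step 1: x=0, cap=1213, increment=46
Step 2: x grows by 46 each step until capped at 1213; fixed point is x=1213
Step 3: iterations = ceil(1213/46) = 27

27


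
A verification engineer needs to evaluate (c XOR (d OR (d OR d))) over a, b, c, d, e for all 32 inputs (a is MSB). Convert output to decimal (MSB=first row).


Formula: (c XOR (d OR (d OR d))) over a, b, c, d, e (32 rows)
Evaluate each row (bits = a,b,c,d,e, MSB first):
  row 0 [00000]: (0 XOR (0 OR (0 OR 0))) -> 0
  row 1 [00001]: (0 XOR (0 OR (0 OR 0))) -> 0
  row 2 [00010]: (0 XOR (1 OR (1 OR 1))) -> 1
  row 3 [00011]: (0 XOR (1 OR (1 OR 1))) -> 1
  row 4 [00100]: (1 XOR (0 OR (0 OR 0))) -> 1
  row 5 [00101]: (1 XOR (0 OR (0 OR 0))) -> 1
  row 6 [00110]: (1 XOR (1 OR (1 OR 1))) -> 0
  row 7 [00111]: (1 XOR (1 OR (1 OR 1))) -> 0
  row 8 [01000]: (0 XOR (0 OR (0 OR 0))) -> 0
  row 9 [01001]: (0 XOR (0 OR (0 OR 0))) -> 0
  row 10 [01010]: (0 XOR (1 OR (1 OR 1))) -> 1
  row 11 [01011]: (0 XOR (1 OR (1 OR 1))) -> 1
  row 12 [01100]: (1 XOR (0 OR (0 OR 0))) -> 1
  row 13 [01101]: (1 XOR (0 OR (0 OR 0))) -> 1
  row 14 [01110]: (1 XOR (1 OR (1 OR 1))) -> 0
  row 15 [01111]: (1 XOR (1 OR (1 OR 1))) -> 0
  row 16 [10000]: (0 XOR (0 OR (0 OR 0))) -> 0
  row 17 [10001]: (0 XOR (0 OR (0 OR 0))) -> 0
  row 18 [10010]: (0 XOR (1 OR (1 OR 1))) -> 1
  row 19 [10011]: (0 XOR (1 OR (1 OR 1))) -> 1
  row 20 [10100]: (1 XOR (0 OR (0 OR 0))) -> 1
  row 21 [10101]: (1 XOR (0 OR (0 OR 0))) -> 1
  row 22 [10110]: (1 XOR (1 OR (1 OR 1))) -> 0
  row 23 [10111]: (1 XOR (1 OR (1 OR 1))) -> 0
  row 24 [11000]: (0 XOR (0 OR (0 OR 0))) -> 0
  row 25 [11001]: (0 XOR (0 OR (0 OR 0))) -> 0
  row 26 [11010]: (0 XOR (1 OR (1 OR 1))) -> 1
  row 27 [11011]: (0 XOR (1 OR (1 OR 1))) -> 1
  row 28 [11100]: (1 XOR (0 OR (0 OR 0))) -> 1
  row 29 [11101]: (1 XOR (0 OR (0 OR 0))) -> 1
  row 30 [11110]: (1 XOR (1 OR (1 OR 1))) -> 0
  row 31 [11111]: (1 XOR (1 OR (1 OR 1))) -> 0
Full result column, 4 rows per line (a,b,c fixed per line; d,e runs 00..11 left to right):
  rows 0-3 [a,b,c=000]: 0011  = hex 3
  rows 4-7 [a,b,c=001]: 1100  = hex C
  rows 8-11 [a,b,c=010]: 0011  = hex 3
  rows 12-15 [a,b,c=011]: 1100  = hex C
  rows 16-19 [a,b,c=100]: 0011  = hex 3
  rows 20-23 [a,b,c=101]: 1100  = hex C
  rows 24-27 [a,b,c=110]: 0011  = hex 3
  rows 28-31 [a,b,c=111]: 1100  = hex C
Output column (row 0 .. row 31) = 00111100001111000011110000111100
Output column grouped in 4s = 0011 1100 0011 1100 0011 1100 0011 1100 = 0x3C3C3C3C
Convert to decimal digit by digit (value = value*16 + digit):
  3 -> 3
  3*16 + 12 (C) = 60
  60*16 + 3 = 963
  963*16 + 12 (C) = 15420
  15420*16 + 3 = 246723
  246723*16 + 12 (C) = 3947580
  3947580*16 + 3 = 63161283
  63161283*16 + 12 (C) = 1010580540
Decimal = 1010580540

1010580540


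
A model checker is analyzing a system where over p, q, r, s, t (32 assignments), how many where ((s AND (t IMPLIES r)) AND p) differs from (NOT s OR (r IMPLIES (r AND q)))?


F1 = ((s AND (t IMPLIES r)) AND p)
F2 = (NOT s OR (r IMPLIES (r AND q)))
Evaluate both on each of 32 rows (bits = p,q,r,s,t):
  row 0 [00000]: F1=0 F2=1 (differ) -> 1
  row 1 [00001]: F1=0 F2=1 (differ) -> 1
  row 2 [00010]: F1=0 F2=1 (differ) -> 1
  row 3 [00011]: F1=0 F2=1 (differ) -> 1
  row 4 [00100]: F1=0 F2=1 (differ) -> 1
  row 5 [00101]: F1=0 F2=1 (differ) -> 1
  row 6 [00110]: F1=0 F2=0 -> 0
  row 7 [00111]: F1=0 F2=0 -> 0
  row 8 [01000]: F1=0 F2=1 (differ) -> 1
  row 9 [01001]: F1=0 F2=1 (differ) -> 1
  row 10 [01010]: F1=0 F2=1 (differ) -> 1
  row 11 [01011]: F1=0 F2=1 (differ) -> 1
  row 12 [01100]: F1=0 F2=1 (differ) -> 1
  row 13 [01101]: F1=0 F2=1 (differ) -> 1
  row 14 [01110]: F1=0 F2=1 (differ) -> 1
  row 15 [01111]: F1=0 F2=1 (differ) -> 1
  row 16 [10000]: F1=0 F2=1 (differ) -> 1
  row 17 [10001]: F1=0 F2=1 (differ) -> 1
  row 18 [10010]: F1=1 F2=1 -> 0
  row 19 [10011]: F1=0 F2=1 (differ) -> 1
  row 20 [10100]: F1=0 F2=1 (differ) -> 1
  row 21 [10101]: F1=0 F2=1 (differ) -> 1
  row 22 [10110]: F1=1 F2=0 (differ) -> 1
  row 23 [10111]: F1=1 F2=0 (differ) -> 1
  row 24 [11000]: F1=0 F2=1 (differ) -> 1
  row 25 [11001]: F1=0 F2=1 (differ) -> 1
  row 26 [11010]: F1=1 F2=1 -> 0
  row 27 [11011]: F1=0 F2=1 (differ) -> 1
  row 28 [11100]: F1=0 F2=1 (differ) -> 1
  row 29 [11101]: F1=0 F2=1 (differ) -> 1
  row 30 [11110]: F1=1 F2=1 -> 0
  row 31 [11111]: F1=1 F2=1 -> 0
Full result column, 8 rows per line (p,q fixed per line; r,s,t runs 000..111 left to right):
  rows 0-7 [p,q=00]: 11111100  (ones: 6)
  rows 8-15 [p,q=01]: 11111111  (ones: 8)
  rows 16-23 [p,q=10]: 11011111  (ones: 7)
  rows 24-31 [p,q=11]: 11011100  (ones: 5)
Disagreements = 6+8+7+5 = 26

26


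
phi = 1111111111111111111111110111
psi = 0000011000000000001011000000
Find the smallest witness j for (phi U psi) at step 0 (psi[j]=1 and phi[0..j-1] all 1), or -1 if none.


(phi U psi) at 0: need smallest j with psi[j]=1 and phi[i]=1 for all i in [0,j).
Scan from step 0:
  step 0: phi=1, psi=0 -> continue
  step 1: phi=1, psi=0 -> continue
  step 2: phi=1, psi=0 -> continue
  step 3: phi=1, psi=0 -> continue
  step 5: psi=1 and phi held for [0,5) -> witness found
Witness step = 5

5


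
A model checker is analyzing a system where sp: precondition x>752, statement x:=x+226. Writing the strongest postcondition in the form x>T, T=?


Formula: sp(P, x:=E) = exists old_x. (x = E[old_x/x]) AND P[old_x/x] (old_x is the value of x before the assignment; eliminate old_x by solving x = E[old_x/x] for old_x)
Step 1: Precondition P: x>752, i.e. old_x > 752
Step 2: Assignment gives x = old_x + 226, so old_x = x - 226
Step 3: Substitute into P: x - 226 > 752
Step 4: Simplify: x > 752+226 = 978

978


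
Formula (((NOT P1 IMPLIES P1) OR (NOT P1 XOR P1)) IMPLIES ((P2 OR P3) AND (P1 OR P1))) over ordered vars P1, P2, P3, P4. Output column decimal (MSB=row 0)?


Formula: (((NOT P1 IMPLIES P1) OR (NOT P1 XOR P1)) IMPLIES ((P2 OR P3) AND (P1 OR P1))) over P1, P2, P3, P4 (16 rows)
Evaluate each row (bits = P1,P2,P3,P4, MSB first):
  row 0 [0000]: (((NOT 0 IMPLIES 0) OR (NOT 0 XOR 0)) IMPLIES ((0 OR 0) AND (0 OR 0))) -> 0
  row 1 [0001]: (((NOT 0 IMPLIES 0) OR (NOT 0 XOR 0)) IMPLIES ((0 OR 0) AND (0 OR 0))) -> 0
  row 2 [0010]: (((NOT 0 IMPLIES 0) OR (NOT 0 XOR 0)) IMPLIES ((0 OR 1) AND (0 OR 0))) -> 0
  row 3 [0011]: (((NOT 0 IMPLIES 0) OR (NOT 0 XOR 0)) IMPLIES ((0 OR 1) AND (0 OR 0))) -> 0
  row 4 [0100]: (((NOT 0 IMPLIES 0) OR (NOT 0 XOR 0)) IMPLIES ((1 OR 0) AND (0 OR 0))) -> 0
  row 5 [0101]: (((NOT 0 IMPLIES 0) OR (NOT 0 XOR 0)) IMPLIES ((1 OR 0) AND (0 OR 0))) -> 0
  row 6 [0110]: (((NOT 0 IMPLIES 0) OR (NOT 0 XOR 0)) IMPLIES ((1 OR 1) AND (0 OR 0))) -> 0
  row 7 [0111]: (((NOT 0 IMPLIES 0) OR (NOT 0 XOR 0)) IMPLIES ((1 OR 1) AND (0 OR 0))) -> 0
  row 8 [1000]: (((NOT 1 IMPLIES 1) OR (NOT 1 XOR 1)) IMPLIES ((0 OR 0) AND (1 OR 1))) -> 0
  row 9 [1001]: (((NOT 1 IMPLIES 1) OR (NOT 1 XOR 1)) IMPLIES ((0 OR 0) AND (1 OR 1))) -> 0
  row 10 [1010]: (((NOT 1 IMPLIES 1) OR (NOT 1 XOR 1)) IMPLIES ((0 OR 1) AND (1 OR 1))) -> 1
  row 11 [1011]: (((NOT 1 IMPLIES 1) OR (NOT 1 XOR 1)) IMPLIES ((0 OR 1) AND (1 OR 1))) -> 1
  row 12 [1100]: (((NOT 1 IMPLIES 1) OR (NOT 1 XOR 1)) IMPLIES ((1 OR 0) AND (1 OR 1))) -> 1
  row 13 [1101]: (((NOT 1 IMPLIES 1) OR (NOT 1 XOR 1)) IMPLIES ((1 OR 0) AND (1 OR 1))) -> 1
  row 14 [1110]: (((NOT 1 IMPLIES 1) OR (NOT 1 XOR 1)) IMPLIES ((1 OR 1) AND (1 OR 1))) -> 1
  row 15 [1111]: (((NOT 1 IMPLIES 1) OR (NOT 1 XOR 1)) IMPLIES ((1 OR 1) AND (1 OR 1))) -> 1
Full result column, 4 rows per line (P1,P2 fixed per line; P3,P4 runs 00..11 left to right):
  rows 0-3 [P1,P2=00]: 0000  = hex 0
  rows 4-7 [P1,P2=01]: 0000  = hex 0
  rows 8-11 [P1,P2=10]: 0011  = hex 3
  rows 12-15 [P1,P2=11]: 1111  = hex F
Output column (row 0 .. row 15) = 0000000000111111
Output column grouped in 4s = 0000 0000 0011 1111 = 0x003F
Convert to decimal digit by digit (value = value*16 + digit):
  0 -> 0
  0*16 + 0 = 0
  0*16 + 3 = 3
  3*16 + 15 (F) = 63
Decimal = 63

63


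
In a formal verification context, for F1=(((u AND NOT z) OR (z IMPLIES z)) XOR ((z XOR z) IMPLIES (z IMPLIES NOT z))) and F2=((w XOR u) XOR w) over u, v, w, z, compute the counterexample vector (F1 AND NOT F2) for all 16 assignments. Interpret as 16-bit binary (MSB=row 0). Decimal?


F1 = (((u AND NOT z) OR (z IMPLIES z)) XOR ((z XOR z) IMPLIES (z IMPLIES NOT z)))
F2 = ((w XOR u) XOR w)
Counterexample to F1=>F2 is where F1=1 and F2=0.
Evaluate each row (bits = u,v,w,z, MSB first):
  row 0 [0000]: F1=0 F2=0 -> F1&~F2 -> 0
  row 1 [0001]: F1=0 F2=0 -> F1&~F2 -> 0
  row 2 [0010]: F1=0 F2=0 -> F1&~F2 -> 0
  row 3 [0011]: F1=0 F2=0 -> F1&~F2 -> 0
  row 4 [0100]: F1=0 F2=0 -> F1&~F2 -> 0
  row 5 [0101]: F1=0 F2=0 -> F1&~F2 -> 0
  row 6 [0110]: F1=0 F2=0 -> F1&~F2 -> 0
  row 7 [0111]: F1=0 F2=0 -> F1&~F2 -> 0
  row 8 [1000]: F1=0 F2=1 -> F1&~F2 -> 0
  row 9 [1001]: F1=0 F2=1 -> F1&~F2 -> 0
  row 10 [1010]: F1=0 F2=1 -> F1&~F2 -> 0
  row 11 [1011]: F1=0 F2=1 -> F1&~F2 -> 0
  row 12 [1100]: F1=0 F2=1 -> F1&~F2 -> 0
  row 13 [1101]: F1=0 F2=1 -> F1&~F2 -> 0
  row 14 [1110]: F1=0 F2=1 -> F1&~F2 -> 0
  row 15 [1111]: F1=0 F2=1 -> F1&~F2 -> 0
Full result column, 4 rows per line (u,v fixed per line; w,z runs 00..11 left to right):
  rows 0-3 [u,v=00]: 0000  = hex 0
  rows 4-7 [u,v=01]: 0000  = hex 0
  rows 8-11 [u,v=10]: 0000  = hex 0
  rows 12-15 [u,v=11]: 0000  = hex 0
Counterexample vector (row 0 .. row 15) = 0000000000000000
Output column grouped in 4s = 0000 0000 0000 0000 = 0x0000
Convert to decimal digit by digit (value = value*16 + digit):
  0 -> 0
  0*16 + 0 = 0
  0*16 + 0 = 0
  0*16 + 0 = 0
Decimal = 0

0


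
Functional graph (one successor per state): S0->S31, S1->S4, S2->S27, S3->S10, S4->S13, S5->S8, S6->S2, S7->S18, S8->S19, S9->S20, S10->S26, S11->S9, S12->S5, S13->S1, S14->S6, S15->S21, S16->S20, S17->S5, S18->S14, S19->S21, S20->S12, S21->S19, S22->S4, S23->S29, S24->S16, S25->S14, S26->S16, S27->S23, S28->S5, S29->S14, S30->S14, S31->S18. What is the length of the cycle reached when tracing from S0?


Trace from S0 until a state repeats:
  S0 -> S31 -> S18 -> S14 -> S6 -> S2 -> S27 -> S23 -> S29 -> S14
S14 first seen at step 3, revisited at step 9.
Cycle length = 9 - 3 = 6

6


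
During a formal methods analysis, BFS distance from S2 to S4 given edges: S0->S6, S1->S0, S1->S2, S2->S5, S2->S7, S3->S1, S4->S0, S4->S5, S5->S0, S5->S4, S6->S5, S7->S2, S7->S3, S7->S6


BFS layer-by-layer from S2:
  dist 0: {S2}
  dist 1: {S5, S7}
  dist 2: {S0, S3, S4, S6}
  -> S4 reached at distance 2
Shortest path length = 2

2


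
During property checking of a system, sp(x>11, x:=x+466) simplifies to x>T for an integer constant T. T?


Formula: sp(P, x:=E) = exists old_x. (x = E[old_x/x]) AND P[old_x/x] (old_x is the value of x before the assignment; eliminate old_x by solving x = E[old_x/x] for old_x)
Step 1: Precondition P: x>11, i.e. old_x > 11
Step 2: Assignment gives x = old_x + 466, so old_x = x - 466
Step 3: Substitute into P: x - 466 > 11
Step 4: Simplify: x > 11+466 = 477

477


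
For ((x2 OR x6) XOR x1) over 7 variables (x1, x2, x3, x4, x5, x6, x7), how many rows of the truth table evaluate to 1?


Formula: ((x2 OR x6) XOR x1) over 7 vars (128 rows)
Evaluate each row (x1, x2, x3, x4, x5, x6, x7 as bits, MSB first):
  row 0 [0000000]: ((0 OR 0) XOR 0) -> 0
  row 1 [0000001]: ((0 OR 0) XOR 0) -> 0
  row 2 [0000010]: ((0 OR 1) XOR 0) -> 1
  row 3 [0000011]: ((0 OR 1) XOR 0) -> 1
  row 4 [0000100]: ((0 OR 0) XOR 0) -> 0
  (every remaining row is evaluated the same way; all 128 results are listed next)
Full result column, 8 rows per line (x1,x2,x3,x4 fixed per line; x5,x6,x7 runs 000..111 left to right):
  rows 0-7 [x1,x2,x3,x4=0000]: 00110011  (ones: 4)
  rows 8-15 [x1,x2,x3,x4=0001]: 00110011  (ones: 4)
  rows 16-23 [x1,x2,x3,x4=0010]: 00110011  (ones: 4)
  rows 24-31 [x1,x2,x3,x4=0011]: 00110011  (ones: 4)
  rows 32-39 [x1,x2,x3,x4=0100]: 11111111  (ones: 8)
  rows 40-47 [x1,x2,x3,x4=0101]: 11111111  (ones: 8)
  rows 48-55 [x1,x2,x3,x4=0110]: 11111111  (ones: 8)
  rows 56-63 [x1,x2,x3,x4=0111]: 11111111  (ones: 8)
  rows 64-71 [x1,x2,x3,x4=1000]: 11001100  (ones: 4)
  rows 72-79 [x1,x2,x3,x4=1001]: 11001100  (ones: 4)
  rows 80-87 [x1,x2,x3,x4=1010]: 11001100  (ones: 4)
  rows 88-95 [x1,x2,x3,x4=1011]: 11001100  (ones: 4)
  rows 96-103 [x1,x2,x3,x4=1100]: 00000000  (ones: 0)
  rows 104-111 [x1,x2,x3,x4=1101]: 00000000  (ones: 0)
  rows 112-119 [x1,x2,x3,x4=1110]: 00000000  (ones: 0)
  rows 120-127 [x1,x2,x3,x4=1111]: 00000000  (ones: 0)
Count of 1-rows = 4+4+4+4+8+8+8+8+4+4+4+4+0+0+0+0 = 64

64


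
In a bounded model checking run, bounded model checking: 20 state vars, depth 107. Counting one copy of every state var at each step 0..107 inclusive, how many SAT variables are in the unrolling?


BMC unrolls to depth k, creating one copy of each state var for steps 0..k.
Step count = 107 + 1 = 108 (steps 0 through 107)
Vars per step = 20
Total = 20 * 108 = 2160

2160


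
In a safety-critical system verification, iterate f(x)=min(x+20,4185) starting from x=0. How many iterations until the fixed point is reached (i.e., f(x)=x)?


Step 1: x=0, cap=4185, increment=20
Step 2: x grows by 20 each step until capped at 4185; fixed point is x=4185
Step 3: iterations = ceil(4185/20) = 210

210


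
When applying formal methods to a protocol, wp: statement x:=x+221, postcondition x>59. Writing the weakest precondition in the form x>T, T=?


Formula: wp(x:=E, P) = P[E/x] (substitute E for x in postcondition)
Step 1: Postcondition: x>59
Step 2: Substitute x+221 for x: x+221>59
Step 3: Solve for x: x > 59-221 = -162

-162


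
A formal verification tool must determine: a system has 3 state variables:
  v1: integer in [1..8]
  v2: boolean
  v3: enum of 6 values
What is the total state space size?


State space = product of domain sizes of all variables.
Domain sizes:
  v1 (integer in [1..8]): 8
  v2 (boolean): 2
  v3 (enum of 6 values): 6
Product = 8 * 2 * 6 = 96

96


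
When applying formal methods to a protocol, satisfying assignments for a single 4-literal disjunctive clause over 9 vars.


Step 1: Total=2^9=512
Step 2: Unsat when all 4 false: 2^5=32
Step 3: Sat=512-32=480

480


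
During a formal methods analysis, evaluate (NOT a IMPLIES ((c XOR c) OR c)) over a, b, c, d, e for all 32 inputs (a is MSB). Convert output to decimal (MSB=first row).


Formula: (NOT a IMPLIES ((c XOR c) OR c)) over a, b, c, d, e (32 rows)
Evaluate each row (bits = a,b,c,d,e, MSB first):
  row 0 [00000]: (NOT 0 IMPLIES ((0 XOR 0) OR 0)) -> 0
  row 1 [00001]: (NOT 0 IMPLIES ((0 XOR 0) OR 0)) -> 0
  row 2 [00010]: (NOT 0 IMPLIES ((0 XOR 0) OR 0)) -> 0
  row 3 [00011]: (NOT 0 IMPLIES ((0 XOR 0) OR 0)) -> 0
  row 4 [00100]: (NOT 0 IMPLIES ((1 XOR 1) OR 1)) -> 1
  row 5 [00101]: (NOT 0 IMPLIES ((1 XOR 1) OR 1)) -> 1
  row 6 [00110]: (NOT 0 IMPLIES ((1 XOR 1) OR 1)) -> 1
  row 7 [00111]: (NOT 0 IMPLIES ((1 XOR 1) OR 1)) -> 1
  row 8 [01000]: (NOT 0 IMPLIES ((0 XOR 0) OR 0)) -> 0
  row 9 [01001]: (NOT 0 IMPLIES ((0 XOR 0) OR 0)) -> 0
  row 10 [01010]: (NOT 0 IMPLIES ((0 XOR 0) OR 0)) -> 0
  row 11 [01011]: (NOT 0 IMPLIES ((0 XOR 0) OR 0)) -> 0
  row 12 [01100]: (NOT 0 IMPLIES ((1 XOR 1) OR 1)) -> 1
  row 13 [01101]: (NOT 0 IMPLIES ((1 XOR 1) OR 1)) -> 1
  row 14 [01110]: (NOT 0 IMPLIES ((1 XOR 1) OR 1)) -> 1
  row 15 [01111]: (NOT 0 IMPLIES ((1 XOR 1) OR 1)) -> 1
  row 16 [10000]: (NOT 1 IMPLIES ((0 XOR 0) OR 0)) -> 1
  row 17 [10001]: (NOT 1 IMPLIES ((0 XOR 0) OR 0)) -> 1
  row 18 [10010]: (NOT 1 IMPLIES ((0 XOR 0) OR 0)) -> 1
  row 19 [10011]: (NOT 1 IMPLIES ((0 XOR 0) OR 0)) -> 1
  row 20 [10100]: (NOT 1 IMPLIES ((1 XOR 1) OR 1)) -> 1
  row 21 [10101]: (NOT 1 IMPLIES ((1 XOR 1) OR 1)) -> 1
  row 22 [10110]: (NOT 1 IMPLIES ((1 XOR 1) OR 1)) -> 1
  row 23 [10111]: (NOT 1 IMPLIES ((1 XOR 1) OR 1)) -> 1
  row 24 [11000]: (NOT 1 IMPLIES ((0 XOR 0) OR 0)) -> 1
  row 25 [11001]: (NOT 1 IMPLIES ((0 XOR 0) OR 0)) -> 1
  row 26 [11010]: (NOT 1 IMPLIES ((0 XOR 0) OR 0)) -> 1
  row 27 [11011]: (NOT 1 IMPLIES ((0 XOR 0) OR 0)) -> 1
  row 28 [11100]: (NOT 1 IMPLIES ((1 XOR 1) OR 1)) -> 1
  row 29 [11101]: (NOT 1 IMPLIES ((1 XOR 1) OR 1)) -> 1
  row 30 [11110]: (NOT 1 IMPLIES ((1 XOR 1) OR 1)) -> 1
  row 31 [11111]: (NOT 1 IMPLIES ((1 XOR 1) OR 1)) -> 1
Full result column, 4 rows per line (a,b,c fixed per line; d,e runs 00..11 left to right):
  rows 0-3 [a,b,c=000]: 0000  = hex 0
  rows 4-7 [a,b,c=001]: 1111  = hex F
  rows 8-11 [a,b,c=010]: 0000  = hex 0
  rows 12-15 [a,b,c=011]: 1111  = hex F
  rows 16-19 [a,b,c=100]: 1111  = hex F
  rows 20-23 [a,b,c=101]: 1111  = hex F
  rows 24-27 [a,b,c=110]: 1111  = hex F
  rows 28-31 [a,b,c=111]: 1111  = hex F
Output column (row 0 .. row 31) = 00001111000011111111111111111111
Output column grouped in 4s = 0000 1111 0000 1111 1111 1111 1111 1111 = 0x0F0FFFFF
Convert to decimal digit by digit (value = value*16 + digit):
  0 -> 0
  0*16 + 15 (F) = 15
  15*16 + 0 = 240
  240*16 + 15 (F) = 3855
  3855*16 + 15 (F) = 61695
  61695*16 + 15 (F) = 987135
  987135*16 + 15 (F) = 15794175
  15794175*16 + 15 (F) = 252706815
Decimal = 252706815

252706815


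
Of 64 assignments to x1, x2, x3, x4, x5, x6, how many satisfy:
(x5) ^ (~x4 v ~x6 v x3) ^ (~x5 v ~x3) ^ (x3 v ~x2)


CNF with 4 clauses over 6 vars (64 assignments).
An assignment satisfies CNF iff every clause has >=1 true literal.
Check each row (bits = x1,x2,x3,x4,x5,x6; clause T/F shown):
  row 0 [000000]: clauses=FTTT -> 0
  row 1 [000001]: clauses=FTTT -> 0
  row 2 [000010]: clauses=TTTT -> 1
  row 3 [000011]: clauses=TTTT -> 1
  row 4 [000100]: clauses=FTTT -> 0
  (every remaining row is evaluated the same way; all 64 results are listed next)
Full result column, 8 rows per line (x1,x2,x3 fixed per line; x4,x5,x6 runs 000..111 left to right):
  rows 0-7 [x1,x2,x3=000]: 00110010  (ones: 3)
  rows 8-15 [x1,x2,x3=001]: 00000000  (ones: 0)
  rows 16-23 [x1,x2,x3=010]: 00000000  (ones: 0)
  rows 24-31 [x1,x2,x3=011]: 00000000  (ones: 0)
  rows 32-39 [x1,x2,x3=100]: 00110010  (ones: 3)
  rows 40-47 [x1,x2,x3=101]: 00000000  (ones: 0)
  rows 48-55 [x1,x2,x3=110]: 00000000  (ones: 0)
  rows 56-63 [x1,x2,x3=111]: 00000000  (ones: 0)
Satisfying assignments = 3+0+0+0+3+0+0+0 = 6

6


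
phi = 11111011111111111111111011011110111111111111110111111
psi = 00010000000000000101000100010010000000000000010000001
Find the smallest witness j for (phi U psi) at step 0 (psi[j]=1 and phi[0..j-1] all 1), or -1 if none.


(phi U psi) at 0: need smallest j with psi[j]=1 and phi[i]=1 for all i in [0,j).
Scan from step 0:
  step 0: phi=1, psi=0 -> continue
  step 1: phi=1, psi=0 -> continue
  step 2: phi=1, psi=0 -> continue
  step 3: psi=1 and phi held for [0,3) -> witness found
Witness step = 3

3


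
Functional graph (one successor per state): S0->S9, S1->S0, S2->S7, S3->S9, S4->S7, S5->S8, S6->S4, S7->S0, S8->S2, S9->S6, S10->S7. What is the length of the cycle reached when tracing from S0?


Trace from S0 until a state repeats:
  S0 -> S9 -> S6 -> S4 -> S7 -> S0
S0 first seen at step 0, revisited at step 5.
Cycle length = 5 - 0 = 5

5


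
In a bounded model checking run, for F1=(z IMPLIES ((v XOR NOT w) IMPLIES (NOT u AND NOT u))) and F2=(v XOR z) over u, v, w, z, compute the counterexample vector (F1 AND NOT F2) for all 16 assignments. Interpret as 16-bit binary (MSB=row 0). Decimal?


F1 = (z IMPLIES ((v XOR NOT w) IMPLIES (NOT u AND NOT u)))
F2 = (v XOR z)
Counterexample to F1=>F2 is where F1=1 and F2=0.
Evaluate each row (bits = u,v,w,z, MSB first):
  row 0 [0000]: F1=1 F2=0 -> F1&~F2 -> 1
  row 1 [0001]: F1=1 F2=1 -> F1&~F2 -> 0
  row 2 [0010]: F1=1 F2=0 -> F1&~F2 -> 1
  row 3 [0011]: F1=1 F2=1 -> F1&~F2 -> 0
  row 4 [0100]: F1=1 F2=1 -> F1&~F2 -> 0
  row 5 [0101]: F1=1 F2=0 -> F1&~F2 -> 1
  row 6 [0110]: F1=1 F2=1 -> F1&~F2 -> 0
  row 7 [0111]: F1=1 F2=0 -> F1&~F2 -> 1
  row 8 [1000]: F1=1 F2=0 -> F1&~F2 -> 1
  row 9 [1001]: F1=0 F2=1 -> F1&~F2 -> 0
  row 10 [1010]: F1=1 F2=0 -> F1&~F2 -> 1
  row 11 [1011]: F1=1 F2=1 -> F1&~F2 -> 0
  row 12 [1100]: F1=1 F2=1 -> F1&~F2 -> 0
  row 13 [1101]: F1=1 F2=0 -> F1&~F2 -> 1
  row 14 [1110]: F1=1 F2=1 -> F1&~F2 -> 0
  row 15 [1111]: F1=0 F2=0 -> F1&~F2 -> 0
Full result column, 4 rows per line (u,v fixed per line; w,z runs 00..11 left to right):
  rows 0-3 [u,v=00]: 1010  = hex A
  rows 4-7 [u,v=01]: 0101  = hex 5
  rows 8-11 [u,v=10]: 1010  = hex A
  rows 12-15 [u,v=11]: 0100  = hex 4
Counterexample vector (row 0 .. row 15) = 1010010110100100
Output column grouped in 4s = 1010 0101 1010 0100 = 0xA5A4
Convert to decimal digit by digit (value = value*16 + digit):
  A -> 10
  10*16 + 5 = 165
  165*16 + 10 (A) = 2650
  2650*16 + 4 = 42404
Decimal = 42404

42404
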